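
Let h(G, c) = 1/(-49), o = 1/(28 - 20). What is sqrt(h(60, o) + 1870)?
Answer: 3*sqrt(10181)/7 ≈ 43.243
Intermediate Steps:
o = 1/8 ≈ 0.12500
h(G, c) = -1/49
sqrt(h(60, o) + 1870) = sqrt(-1/49 + 1870) = sqrt(91629/49) = 3*sqrt(10181)/7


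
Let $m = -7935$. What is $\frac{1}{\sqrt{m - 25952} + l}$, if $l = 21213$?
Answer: $\frac{21213}{450025256} - \frac{i \sqrt{33887}}{450025256} \approx 4.7137 \cdot 10^{-5} - 4.0905 \cdot 10^{-7} i$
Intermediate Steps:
$\frac{1}{\sqrt{m - 25952} + l} = \frac{1}{\sqrt{-7935 - 25952} + 21213} = \frac{1}{\sqrt{-33887} + 21213} = \frac{1}{i \sqrt{33887} + 21213} = \frac{1}{21213 + i \sqrt{33887}}$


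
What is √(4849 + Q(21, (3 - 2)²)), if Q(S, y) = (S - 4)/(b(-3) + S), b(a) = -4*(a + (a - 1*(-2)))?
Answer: √6638910/37 ≈ 69.638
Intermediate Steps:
b(a) = -8 - 8*a (b(a) = -4*(a + (a + 2)) = -4*(a + (2 + a)) = -4*(2 + 2*a) = -8 - 8*a)
Q(S, y) = (-4 + S)/(16 + S) (Q(S, y) = (S - 4)/((-8 - 8*(-3)) + S) = (-4 + S)/((-8 + 24) + S) = (-4 + S)/(16 + S))
√(4849 + Q(21, (3 - 2)²)) = √(4849 + (-4 + 21)/(16 + 21)) = √(4849 + 17/37) = √(179430/37) = √6638910/37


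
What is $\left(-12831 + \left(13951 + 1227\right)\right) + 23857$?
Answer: $26204$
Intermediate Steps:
$\left(-12831 + \left(13951 + 1227\right)\right) + 23857 = \left(-12831 + 15178\right) + 23857 = 2347 + 23857 = 26204$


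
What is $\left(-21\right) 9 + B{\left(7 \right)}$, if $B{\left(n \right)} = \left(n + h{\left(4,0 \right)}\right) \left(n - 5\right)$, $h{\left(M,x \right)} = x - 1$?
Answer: $-177$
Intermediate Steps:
$h{\left(M,x \right)} = -1 + x$ ($h{\left(M,x \right)} = x - 1 = -1 + x$)
$B{\left(n \right)} = \left(-1 + n\right) \left(-5 + n\right)$ ($B{\left(n \right)} = \left(n + \left(-1 + 0\right)\right) \left(n - 5\right) = \left(n - 1\right) \left(-5 + n\right) = \left(-1 + n\right) \left(-5 + n\right)$)
$\left(-21\right) 9 + B{\left(7 \right)} = \left(-21\right) 9 + \left(5 + 7^{2} - 42\right) = -189 + \left(5 + 49 - 42\right) = -189 + 12 = -177$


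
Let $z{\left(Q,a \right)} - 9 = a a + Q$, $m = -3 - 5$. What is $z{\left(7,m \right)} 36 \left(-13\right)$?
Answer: $-37440$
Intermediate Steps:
$m = -8$
$z{\left(Q,a \right)} = 9 + Q + a^{2}$ ($z{\left(Q,a \right)} = 9 + \left(a a + Q\right) = 9 + \left(a^{2} + Q\right) = 9 + \left(Q + a^{2}\right) = 9 + Q + a^{2}$)
$z{\left(7,m \right)} 36 \left(-13\right) = \left(9 + 7 + \left(-8\right)^{2}\right) 36 \left(-13\right) = \left(9 + 7 + 64\right) 36 \left(-13\right) = 80 \cdot 36 \left(-13\right) = 2880 \left(-13\right) = -37440$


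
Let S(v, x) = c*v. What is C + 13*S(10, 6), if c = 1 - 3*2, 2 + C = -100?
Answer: -752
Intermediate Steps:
C = -102 (C = -2 - 100 = -102)
c = -5 (c = 1 - 6 = -5)
S(v, x) = -5*v
C + 13*S(10, 6) = -102 + 13*(-5*10) = -102 + 13*(-50) = -102 - 650 = -752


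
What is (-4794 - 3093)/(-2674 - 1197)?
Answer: 7887/3871 ≈ 2.0375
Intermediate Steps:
(-4794 - 3093)/(-2674 - 1197) = -7887/(-3871) = -7887*(-1/3871) = 7887/3871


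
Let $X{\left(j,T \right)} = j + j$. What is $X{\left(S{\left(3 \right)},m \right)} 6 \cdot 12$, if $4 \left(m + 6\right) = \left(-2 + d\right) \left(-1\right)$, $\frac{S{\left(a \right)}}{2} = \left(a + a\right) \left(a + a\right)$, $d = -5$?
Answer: $10368$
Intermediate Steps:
$S{\left(a \right)} = 8 a^{2}$ ($S{\left(a \right)} = 2 \left(a + a\right) \left(a + a\right) = 2 \cdot 2 a 2 a = 2 \cdot 4 a^{2} = 8 a^{2}$)
$m = - \frac{17}{4}$ ($m = -6 + \frac{\left(-2 - 5\right) \left(-1\right)}{4} = -6 + \frac{\left(-7\right) \left(-1\right)}{4} = -6 + \frac{1}{4} \cdot 7 = -6 + \frac{7}{4} = - \frac{17}{4} \approx -4.25$)
$X{\left(j,T \right)} = 2 j$
$X{\left(S{\left(3 \right)},m \right)} 6 \cdot 12 = 2 \cdot 8 \cdot 3^{2} \cdot 6 \cdot 12 = 2 \cdot 8 \cdot 9 \cdot 6 \cdot 12 = 2 \cdot 72 \cdot 6 \cdot 12 = 144 \cdot 6 \cdot 12 = 864 \cdot 12 = 10368$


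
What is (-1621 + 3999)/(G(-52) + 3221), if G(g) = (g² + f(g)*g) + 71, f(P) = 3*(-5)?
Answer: 1189/3388 ≈ 0.35094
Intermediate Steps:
f(P) = -15
G(g) = 71 + g² - 15*g (G(g) = (g² - 15*g) + 71 = 71 + g² - 15*g)
(-1621 + 3999)/(G(-52) + 3221) = (-1621 + 3999)/((71 + (-52)² - 15*(-52)) + 3221) = 2378/((71 + 2704 + 780) + 3221) = 2378/(3555 + 3221) = 2378/6776 = 2378*(1/6776) = 1189/3388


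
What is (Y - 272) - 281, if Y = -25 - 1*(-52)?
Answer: -526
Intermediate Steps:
Y = 27 (Y = -25 + 52 = 27)
(Y - 272) - 281 = (27 - 272) - 281 = -245 - 281 = -526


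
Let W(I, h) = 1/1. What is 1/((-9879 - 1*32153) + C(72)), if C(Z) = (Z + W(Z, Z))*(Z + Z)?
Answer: -1/31520 ≈ -3.1726e-5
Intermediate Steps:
W(I, h) = 1
C(Z) = 2*Z*(1 + Z) (C(Z) = (Z + 1)*(Z + Z) = (1 + Z)*(2*Z) = 2*Z*(1 + Z))
1/((-9879 - 1*32153) + C(72)) = 1/((-9879 - 1*32153) + 2*72*(1 + 72)) = 1/((-9879 - 32153) + 2*72*73) = 1/(-42032 + 10512) = 1/(-31520) = -1/31520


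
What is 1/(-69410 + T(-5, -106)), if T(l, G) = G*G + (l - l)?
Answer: -1/58174 ≈ -1.7190e-5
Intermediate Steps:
T(l, G) = G² (T(l, G) = G² + 0 = G²)
1/(-69410 + T(-5, -106)) = 1/(-69410 + (-106)²) = 1/(-69410 + 11236) = 1/(-58174) = -1/58174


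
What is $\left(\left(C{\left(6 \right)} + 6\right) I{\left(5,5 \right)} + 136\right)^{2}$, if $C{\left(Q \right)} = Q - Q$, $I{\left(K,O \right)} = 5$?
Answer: $27556$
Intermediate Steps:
$C{\left(Q \right)} = 0$
$\left(\left(C{\left(6 \right)} + 6\right) I{\left(5,5 \right)} + 136\right)^{2} = \left(\left(0 + 6\right) 5 + 136\right)^{2} = \left(6 \cdot 5 + 136\right)^{2} = \left(30 + 136\right)^{2} = 166^{2} = 27556$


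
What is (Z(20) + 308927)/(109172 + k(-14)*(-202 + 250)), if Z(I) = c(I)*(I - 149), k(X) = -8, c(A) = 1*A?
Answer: 306347/108788 ≈ 2.8160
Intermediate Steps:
c(A) = A
Z(I) = I*(-149 + I) (Z(I) = I*(I - 149) = I*(-149 + I))
(Z(20) + 308927)/(109172 + k(-14)*(-202 + 250)) = (20*(-149 + 20) + 308927)/(109172 - 8*(-202 + 250)) = (20*(-129) + 308927)/(109172 - 8*48) = (-2580 + 308927)/(109172 - 384) = 306347/108788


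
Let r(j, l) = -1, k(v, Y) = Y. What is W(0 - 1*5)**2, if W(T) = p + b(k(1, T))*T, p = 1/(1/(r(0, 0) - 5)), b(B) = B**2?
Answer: 17161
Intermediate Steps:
p = -6 (p = 1/(1/(-1 - 5)) = 1/(1/(-6)) = 1/(-1/6) = -6)
W(T) = -6 + T**3 (W(T) = -6 + T**2*T = -6 + T**3)
W(0 - 1*5)**2 = (-6 + (0 - 1*5)**3)**2 = (-6 + (0 - 5)**3)**2 = (-6 + (-5)**3)**2 = (-6 - 125)**2 = (-131)**2 = 17161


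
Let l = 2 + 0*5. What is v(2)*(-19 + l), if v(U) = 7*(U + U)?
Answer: -476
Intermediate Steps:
v(U) = 14*U (v(U) = 7*(2*U) = 14*U)
l = 2 (l = 2 + 0 = 2)
v(2)*(-19 + l) = (14*2)*(-19 + 2) = 28*(-17) = -476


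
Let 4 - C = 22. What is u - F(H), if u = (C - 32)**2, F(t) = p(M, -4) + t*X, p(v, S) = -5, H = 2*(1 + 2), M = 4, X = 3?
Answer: 2487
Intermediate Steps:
C = -18 (C = 4 - 1*22 = 4 - 22 = -18)
H = 6 (H = 2*3 = 6)
F(t) = -5 + 3*t (F(t) = -5 + t*3 = -5 + 3*t)
u = 2500 (u = (-18 - 32)**2 = (-50)**2 = 2500)
u - F(H) = 2500 - (-5 + 3*6) = 2500 - (-5 + 18) = 2500 - 1*13 = 2500 - 13 = 2487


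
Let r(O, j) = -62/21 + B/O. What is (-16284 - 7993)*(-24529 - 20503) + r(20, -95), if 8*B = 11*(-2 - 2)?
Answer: 918323163049/840 ≈ 1.0932e+9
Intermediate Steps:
B = -11/2 (B = (11*(-2 - 2))/8 = (11*(-4))/8 = (⅛)*(-44) = -11/2 ≈ -5.5000)
r(O, j) = -62/21 - 11/(2*O)
(-16284 - 7993)*(-24529 - 20503) + r(20, -95) = (-16284 - 7993)*(-24529 - 20503) + (1/42)*(-231 - 124*20)/20 = -24277*(-45032) + (1/42)*(1/20)*(-231 - 2480) = 1093241864 + (1/42)*(1/20)*(-2711) = 1093241864 - 2711/840 = 918323163049/840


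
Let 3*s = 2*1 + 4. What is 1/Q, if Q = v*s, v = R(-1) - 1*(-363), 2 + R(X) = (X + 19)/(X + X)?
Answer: 1/704 ≈ 0.0014205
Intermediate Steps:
R(X) = -2 + (19 + X)/(2*X) (R(X) = -2 + (X + 19)/(X + X) = -2 + (19 + X)/((2*X)) = -2 + (19 + X)*(1/(2*X)) = -2 + (19 + X)/(2*X))
v = 352 (v = (½)*(19 - 3*(-1))/(-1) - 1*(-363) = (½)*(-1)*(19 + 3) + 363 = (½)*(-1)*22 + 363 = -11 + 363 = 352)
s = 2 (s = (2*1 + 4)/3 = (2 + 4)/3 = (⅓)*6 = 2)
Q = 704 (Q = 352*2 = 704)
1/Q = 1/704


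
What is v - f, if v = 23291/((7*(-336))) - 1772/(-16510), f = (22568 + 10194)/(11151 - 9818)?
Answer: -889613512009/25881208080 ≈ -34.373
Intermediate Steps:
f = 32762/1333 ≈ 24.578
v = -190183333/19415760 (v = 23291/(-2352) - 1772*(-1/16510) = 23291*(-1/2352) + 886/8255 = -23291/2352 + 886/8255 = -190183333/19415760 ≈ -9.7953)
v - f = -190183333/19415760 - 1*32762/1333 = -190183333/19415760 - 32762/1333 = -889613512009/25881208080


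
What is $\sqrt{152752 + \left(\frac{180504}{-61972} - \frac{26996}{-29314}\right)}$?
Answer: $\frac{6 \sqrt{218796292733717007719}}{227080901} \approx 390.83$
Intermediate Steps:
$\sqrt{152752 + \left(\frac{180504}{-61972} - \frac{26996}{-29314}\right)} = \sqrt{152752 + \left(180504 \left(- \frac{1}{61972}\right) - - \frac{13498}{14657}\right)} = \sqrt{152752 + \left(- \frac{45126}{15493} + \frac{13498}{14657}\right)} = \sqrt{152752 - \frac{452287268}{227080901}} = \sqrt{\frac{34686609502284}{227080901}} = \frac{6 \sqrt{218796292733717007719}}{227080901}$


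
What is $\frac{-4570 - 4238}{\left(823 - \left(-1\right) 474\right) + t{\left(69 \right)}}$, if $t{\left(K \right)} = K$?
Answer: $- \frac{4404}{683} \approx -6.448$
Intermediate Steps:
$\frac{-4570 - 4238}{\left(823 - \left(-1\right) 474\right) + t{\left(69 \right)}} = \frac{-4570 - 4238}{\left(823 - \left(-1\right) 474\right) + 69} = - \frac{8808}{\left(823 - -474\right) + 69} = - \frac{8808}{\left(823 + 474\right) + 69} = - \frac{8808}{1297 + 69} = - \frac{8808}{1366} = \left(-8808\right) \frac{1}{1366} = - \frac{4404}{683}$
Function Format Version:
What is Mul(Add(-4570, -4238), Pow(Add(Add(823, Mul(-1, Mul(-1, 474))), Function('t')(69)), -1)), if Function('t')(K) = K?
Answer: Rational(-4404, 683) ≈ -6.4480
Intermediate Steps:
Mul(Add(-4570, -4238), Pow(Add(Add(823, Mul(-1, Mul(-1, 474))), Function('t')(69)), -1)) = Mul(Add(-4570, -4238), Pow(Add(Add(823, Mul(-1, Mul(-1, 474))), 69), -1)) = Mul(-8808, Pow(Add(Add(823, Mul(-1, -474)), 69), -1)) = Mul(-8808, Pow(Add(Add(823, 474), 69), -1)) = Mul(-8808, Pow(Add(1297, 69), -1)) = Mul(-8808, Pow(1366, -1)) = Mul(-8808, Rational(1, 1366)) = Rational(-4404, 683)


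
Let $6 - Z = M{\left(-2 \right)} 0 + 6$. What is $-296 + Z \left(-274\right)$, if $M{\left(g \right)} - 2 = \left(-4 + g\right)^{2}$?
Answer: $-296$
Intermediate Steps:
$M{\left(g \right)} = 2 + \left(-4 + g\right)^{2}$
$Z = 0$ ($Z = 6 - \left(\left(2 + \left(-4 - 2\right)^{2}\right) 0 + 6\right) = 6 - \left(\left(2 + \left(-6\right)^{2}\right) 0 + 6\right) = 6 - \left(\left(2 + 36\right) 0 + 6\right) = 6 - \left(38 \cdot 0 + 6\right) = 6 - \left(0 + 6\right) = 6 - 6 = 0$)
$-296 + Z \left(-274\right) = -296 + 0 \left(-274\right) = -296 + 0 = -296$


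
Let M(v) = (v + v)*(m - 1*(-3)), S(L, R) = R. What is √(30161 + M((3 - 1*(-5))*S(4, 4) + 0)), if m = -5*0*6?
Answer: √30353 ≈ 174.22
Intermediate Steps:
m = 0 (m = 0*6 = 0)
M(v) = 6*v (M(v) = (v + v)*(0 - 1*(-3)) = (2*v)*(0 + 3) = (2*v)*3 = 6*v)
√(30161 + M((3 - 1*(-5))*S(4, 4) + 0)) = √(30161 + 6*((3 - 1*(-5))*4 + 0)) = √(30161 + 6*((3 + 5)*4 + 0)) = √(30161 + 6*(8*4 + 0)) = √(30161 + 6*(32 + 0)) = √(30161 + 6*32) = √(30161 + 192) = √30353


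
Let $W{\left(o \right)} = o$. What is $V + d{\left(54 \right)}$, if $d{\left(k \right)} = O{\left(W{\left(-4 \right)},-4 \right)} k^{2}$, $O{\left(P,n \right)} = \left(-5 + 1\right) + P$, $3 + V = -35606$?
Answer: $-58937$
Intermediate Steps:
$V = -35609$ ($V = -3 - 35606 = -35609$)
$O{\left(P,n \right)} = -4 + P$
$d{\left(k \right)} = - 8 k^{2}$ ($d{\left(k \right)} = \left(-4 - 4\right) k^{2} = - 8 k^{2}$)
$V + d{\left(54 \right)} = -35609 - 8 \cdot 54^{2} = -35609 - 23328 = -58937$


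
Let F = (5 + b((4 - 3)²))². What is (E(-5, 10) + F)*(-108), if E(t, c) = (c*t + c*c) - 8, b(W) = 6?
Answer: -17604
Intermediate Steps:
E(t, c) = -8 + c² + c*t (E(t, c) = (c*t + c²) - 8 = (c² + c*t) - 8 = -8 + c² + c*t)
F = 121 (F = (5 + 6)² = 11² = 121)
(E(-5, 10) + F)*(-108) = ((-8 + 10² + 10*(-5)) + 121)*(-108) = ((-8 + 100 - 50) + 121)*(-108) = (42 + 121)*(-108) = 163*(-108) = -17604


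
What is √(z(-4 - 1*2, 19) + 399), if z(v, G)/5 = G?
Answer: √494 ≈ 22.226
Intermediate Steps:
z(v, G) = 5*G
√(z(-4 - 1*2, 19) + 399) = √(5*19 + 399) = √(95 + 399) = √494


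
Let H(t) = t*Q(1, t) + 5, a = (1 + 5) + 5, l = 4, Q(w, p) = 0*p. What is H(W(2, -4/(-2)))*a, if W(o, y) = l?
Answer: 55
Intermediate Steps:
Q(w, p) = 0
W(o, y) = 4
a = 11 (a = 6 + 5 = 11)
H(t) = 5 (H(t) = t*0 + 5 = 0 + 5 = 5)
H(W(2, -4/(-2)))*a = 5*11 = 55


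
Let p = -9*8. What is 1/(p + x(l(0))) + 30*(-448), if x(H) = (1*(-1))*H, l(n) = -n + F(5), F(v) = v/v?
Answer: -981121/73 ≈ -13440.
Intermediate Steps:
F(v) = 1
p = -72
l(n) = 1 - n (l(n) = -n + 1 = 1 - n)
x(H) = -H
1/(p + x(l(0))) + 30*(-448) = 1/(-72 - (1 - 1*0)) + 30*(-448) = 1/(-72 - (1 + 0)) - 13440 = 1/(-72 - 1*1) - 13440 = 1/(-72 - 1) - 13440 = 1/(-73) - 13440 = -1/73 - 13440 = -981121/73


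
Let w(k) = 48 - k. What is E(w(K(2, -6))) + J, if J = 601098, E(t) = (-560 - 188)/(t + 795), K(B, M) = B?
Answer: 505522670/841 ≈ 6.0110e+5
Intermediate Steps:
E(t) = -748/(795 + t)
E(w(K(2, -6))) + J = -748/(795 + (48 - 1*2)) + 601098 = -748/(795 + (48 - 2)) + 601098 = -748/(795 + 46) + 601098 = -748/841 + 601098 = 505522670/841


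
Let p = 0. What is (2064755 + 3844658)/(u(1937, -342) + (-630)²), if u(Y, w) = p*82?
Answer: 5909413/396900 ≈ 14.889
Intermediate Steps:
u(Y, w) = 0 (u(Y, w) = 0*82 = 0)
(2064755 + 3844658)/(u(1937, -342) + (-630)²) = (2064755 + 3844658)/(0 + (-630)²) = 5909413/(0 + 396900) = 5909413/396900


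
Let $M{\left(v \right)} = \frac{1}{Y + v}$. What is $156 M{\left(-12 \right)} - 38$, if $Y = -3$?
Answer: $- \frac{242}{5} \approx -48.4$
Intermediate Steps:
$M{\left(v \right)} = \frac{1}{-3 + v}$
$156 M{\left(-12 \right)} - 38 = \frac{156}{-3 - 12} - 38 = \frac{156}{-15} - 38 = 156 \left(- \frac{1}{15}\right) - 38 = - \frac{52}{5} - 38 = - \frac{242}{5}$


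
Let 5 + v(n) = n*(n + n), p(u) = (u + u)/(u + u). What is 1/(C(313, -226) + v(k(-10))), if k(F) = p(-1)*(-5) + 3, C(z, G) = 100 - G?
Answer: 1/329 ≈ 0.0030395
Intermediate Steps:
p(u) = 1 (p(u) = (2*u)/((2*u)) = (2*u)*(1/(2*u)) = 1)
k(F) = -2 (k(F) = 1*(-5) + 3 = -5 + 3 = -2)
v(n) = -5 + 2*n**2 (v(n) = -5 + n*(n + n) = -5 + n*(2*n) = -5 + 2*n**2)
1/(C(313, -226) + v(k(-10))) = 1/((100 - 1*(-226)) + (-5 + 2*(-2)**2)) = 1/((100 + 226) + (-5 + 2*4)) = 1/(326 + (-5 + 8)) = 1/(326 + 3) = 1/329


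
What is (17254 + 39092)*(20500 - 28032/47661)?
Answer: 18350435993976/15887 ≈ 1.1551e+9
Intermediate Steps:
(17254 + 39092)*(20500 - 28032/47661) = 56346*(20500 - 28032*1/47661) = 56346*(20500 - 9344/15887) = 56346*(325674156/15887) = 18350435993976/15887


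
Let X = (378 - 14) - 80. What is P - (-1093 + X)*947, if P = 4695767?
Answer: 5461890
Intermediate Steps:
X = 284 (X = 364 - 80 = 284)
P - (-1093 + X)*947 = 4695767 - (-1093 + 284)*947 = 4695767 - (-809)*947 = 4695767 - 1*(-766123) = 4695767 + 766123 = 5461890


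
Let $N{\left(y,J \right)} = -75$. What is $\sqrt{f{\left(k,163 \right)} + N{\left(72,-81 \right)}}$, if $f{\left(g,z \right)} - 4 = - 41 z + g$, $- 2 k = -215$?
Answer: $\frac{3 i \sqrt{2954}}{2} \approx 81.526 i$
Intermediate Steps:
$k = \frac{215}{2}$ ($k = \left(- \frac{1}{2}\right) \left(-215\right) = \frac{215}{2} \approx 107.5$)
$f{\left(g,z \right)} = 4 + g - 41 z$ ($f{\left(g,z \right)} = 4 + \left(- 41 z + g\right) = 4 + \left(g - 41 z\right) = 4 + g - 41 z$)
$\sqrt{f{\left(k,163 \right)} + N{\left(72,-81 \right)}} = \sqrt{\left(4 + \frac{215}{2} - 6683\right) - 75} = \sqrt{- \frac{13143}{2} - 75} = \sqrt{- \frac{13293}{2}} = \frac{3 i \sqrt{2954}}{2}$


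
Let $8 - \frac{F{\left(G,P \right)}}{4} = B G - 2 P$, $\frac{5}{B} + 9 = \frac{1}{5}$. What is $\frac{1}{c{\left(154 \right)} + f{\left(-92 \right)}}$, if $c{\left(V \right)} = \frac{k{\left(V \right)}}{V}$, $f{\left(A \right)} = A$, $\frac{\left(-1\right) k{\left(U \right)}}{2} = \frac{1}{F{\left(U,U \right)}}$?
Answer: $- \frac{124278}{11433577} \approx -0.01087$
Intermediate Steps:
$B = - \frac{25}{44}$ ($B = \frac{5}{-9 + \frac{1}{5}} = \frac{5}{- \frac{44}{5}} = 5 \left(- \frac{5}{44}\right) = - \frac{25}{44} \approx -0.56818$)
$F{\left(G,P \right)} = 32 + 8 P + \frac{25 G}{11}$ ($F{\left(G,P \right)} = 32 - 4 \left(- \frac{25 G}{44} - 2 P\right) = 32 - 4 \left(- 2 P - \frac{25 G}{44}\right) = 32 + \left(8 P + \frac{25 G}{11}\right) = 32 + 8 P + \frac{25 G}{11}$)
$k{\left(U \right)} = - \frac{2}{32 + \frac{113 U}{11}}$ ($k{\left(U \right)} = - \frac{2}{32 + 8 U + \frac{25 U}{11}} = - \frac{2}{32 + \frac{113 U}{11}}$)
$c{\left(V \right)} = - \frac{22}{V \left(352 + 113 V\right)}$ ($c{\left(V \right)} = \frac{\left(-22\right) \frac{1}{352 + 113 V}}{V} = - \frac{22}{V \left(352 + 113 V\right)}$)
$\frac{1}{c{\left(154 \right)} + f{\left(-92 \right)}} = \frac{1}{- \frac{22}{154 \left(352 + 113 \cdot 154\right)} - 92} = \frac{1}{\left(-22\right) \frac{1}{154} \frac{1}{352 + 17402} - 92} = \frac{1}{\left(-22\right) \frac{1}{154} \cdot \frac{1}{17754} - 92} = \frac{1}{- \frac{1}{124278} - 92} = \frac{1}{- \frac{11433577}{124278}} = - \frac{124278}{11433577}$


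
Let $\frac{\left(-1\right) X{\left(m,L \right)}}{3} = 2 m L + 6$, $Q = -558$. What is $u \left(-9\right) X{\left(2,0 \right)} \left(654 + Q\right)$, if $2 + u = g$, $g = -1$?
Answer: $-46656$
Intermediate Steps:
$X{\left(m,L \right)} = -18 - 6 L m$ ($X{\left(m,L \right)} = - 3 \left(2 m L + 6\right) = - 3 \left(2 L m + 6\right) = - 3 \left(6 + 2 L m\right) = -18 - 6 L m$)
$u = -3$ ($u = -2 - 1 = -3$)
$u \left(-9\right) X{\left(2,0 \right)} \left(654 + Q\right) = \left(-3\right) \left(-9\right) \left(-18 - 0 \cdot 2\right) \left(654 - 558\right) = 27 \left(-18 + 0\right) 96 = 27 \left(-18\right) 96 = \left(-486\right) 96 = -46656$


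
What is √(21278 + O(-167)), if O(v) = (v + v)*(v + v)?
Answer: 13*√786 ≈ 364.46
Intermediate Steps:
O(v) = 4*v² (O(v) = (2*v)*(2*v) = 4*v²)
√(21278 + O(-167)) = √(21278 + 4*(-167)²) = √(21278 + 4*27889) = √(21278 + 111556) = √132834 = 13*√786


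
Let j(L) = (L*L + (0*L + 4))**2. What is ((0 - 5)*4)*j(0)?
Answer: -320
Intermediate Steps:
j(L) = (4 + L**2)**2 (j(L) = (L**2 + (0 + 4))**2 = (L**2 + 4)**2 = (4 + L**2)**2)
((0 - 5)*4)*j(0) = ((0 - 5)*4)*(4 + 0**2)**2 = (-5*4)*(4 + 0)**2 = -20*4**2 = -20*16 = -320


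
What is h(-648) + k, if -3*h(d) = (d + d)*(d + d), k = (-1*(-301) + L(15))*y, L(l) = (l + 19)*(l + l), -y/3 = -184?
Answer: 169320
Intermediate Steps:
y = 552 (y = -3*(-184) = 552)
L(l) = 2*l*(19 + l) (L(l) = (19 + l)*(2*l) = 2*l*(19 + l))
k = 729192 (k = (-1*(-301) + 2*15*(19 + 15))*552 = (301 + 2*15*34)*552 = (301 + 1020)*552 = 1321*552 = 729192)
h(d) = -4*d²/3 (h(d) = -(d + d)*(d + d)/3 = -2*d*2*d/3 = -4*d²/3)
h(-648) + k = -4/3*(-648)² + 729192 = -4/3*419904 + 729192 = -559872 + 729192 = 169320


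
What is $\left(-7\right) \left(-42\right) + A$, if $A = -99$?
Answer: $195$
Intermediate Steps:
$\left(-7\right) \left(-42\right) + A = \left(-7\right) \left(-42\right) - 99 = 294 - 99 = 195$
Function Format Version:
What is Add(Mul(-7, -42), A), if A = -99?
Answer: 195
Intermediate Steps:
Add(Mul(-7, -42), A) = Add(Mul(-7, -42), -99) = Add(294, -99) = 195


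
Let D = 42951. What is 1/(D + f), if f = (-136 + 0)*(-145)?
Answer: 1/62671 ≈ 1.5956e-5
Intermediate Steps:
f = 19720 (f = -136*(-145) = 19720)
1/(D + f) = 1/(42951 + 19720) = 1/62671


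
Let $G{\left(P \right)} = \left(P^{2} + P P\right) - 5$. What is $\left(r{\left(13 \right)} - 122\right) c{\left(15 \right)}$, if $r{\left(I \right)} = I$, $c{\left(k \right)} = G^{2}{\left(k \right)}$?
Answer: $-21584725$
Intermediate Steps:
$G{\left(P \right)} = -5 + 2 P^{2}$ ($G{\left(P \right)} = \left(P^{2} + P^{2}\right) - 5 = 2 P^{2} - 5 = -5 + 2 P^{2}$)
$c{\left(k \right)} = \left(-5 + 2 k^{2}\right)^{2}$
$\left(r{\left(13 \right)} - 122\right) c{\left(15 \right)} = \left(13 - 122\right) \left(-5 + 2 \cdot 15^{2}\right)^{2} = - 109 \left(-5 + 2 \cdot 225\right)^{2} = - 109 \left(-5 + 450\right)^{2} = - 109 \cdot 445^{2} = \left(-109\right) 198025 = -21584725$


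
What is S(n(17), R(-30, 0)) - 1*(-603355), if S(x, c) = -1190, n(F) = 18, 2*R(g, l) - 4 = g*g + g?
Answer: 602165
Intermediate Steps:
R(g, l) = 2 + g/2 + g²/2 (R(g, l) = 2 + (g*g + g)/2 = 2 + (g² + g)/2 = 2 + (g + g²)/2 = 2 + (g/2 + g²/2) = 2 + g/2 + g²/2)
S(n(17), R(-30, 0)) - 1*(-603355) = -1190 - 1*(-603355) = -1190 + 603355 = 602165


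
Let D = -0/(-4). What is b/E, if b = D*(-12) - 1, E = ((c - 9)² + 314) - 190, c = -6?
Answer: -1/349 ≈ -0.0028653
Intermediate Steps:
D = 0 (D = -0*(-1)/4 = -5*0 = 0)
E = 349 (E = ((-6 - 9)² + 314) - 190 = ((-15)² + 314) - 190 = (225 + 314) - 190 = 539 - 190 = 349)
b = -1 (b = 0*(-12) - 1 = 0 - 1 = -1)
b/E = -1/349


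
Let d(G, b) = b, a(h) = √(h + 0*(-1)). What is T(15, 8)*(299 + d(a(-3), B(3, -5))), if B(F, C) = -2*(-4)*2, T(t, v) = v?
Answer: 2520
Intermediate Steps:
a(h) = √h (a(h) = √(h + 0) = √h)
B(F, C) = 16 (B(F, C) = 8*2 = 16)
T(15, 8)*(299 + d(a(-3), B(3, -5))) = 8*(299 + 16) = 8*315 = 2520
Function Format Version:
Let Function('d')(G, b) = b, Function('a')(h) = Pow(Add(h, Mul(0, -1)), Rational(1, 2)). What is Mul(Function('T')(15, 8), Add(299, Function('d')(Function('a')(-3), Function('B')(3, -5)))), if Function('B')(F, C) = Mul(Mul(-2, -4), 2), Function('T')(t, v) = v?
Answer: 2520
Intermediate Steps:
Function('a')(h) = Pow(h, Rational(1, 2)) (Function('a')(h) = Pow(Add(h, 0), Rational(1, 2)) = Pow(h, Rational(1, 2)))
Function('B')(F, C) = 16 (Function('B')(F, C) = Mul(8, 2) = 16)
Mul(Function('T')(15, 8), Add(299, Function('d')(Function('a')(-3), Function('B')(3, -5)))) = Mul(8, Add(299, 16)) = Mul(8, 315) = 2520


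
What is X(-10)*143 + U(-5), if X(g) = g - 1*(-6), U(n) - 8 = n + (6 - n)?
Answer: -558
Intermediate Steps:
U(n) = 14 (U(n) = 8 + (n + (6 - n)) = 8 + 6 = 14)
X(g) = 6 + g (X(g) = g + 6 = 6 + g)
X(-10)*143 + U(-5) = (6 - 10)*143 + 14 = -4*143 + 14 = -572 + 14 = -558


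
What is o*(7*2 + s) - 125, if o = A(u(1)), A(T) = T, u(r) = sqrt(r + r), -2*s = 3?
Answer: -125 + 25*sqrt(2)/2 ≈ -107.32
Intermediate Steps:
s = -3/2 (s = -1/2*3 = -3/2 ≈ -1.5000)
u(r) = sqrt(2)*sqrt(r) (u(r) = sqrt(2*r) = sqrt(2)*sqrt(r))
o = sqrt(2) (o = sqrt(2)*sqrt(1) = sqrt(2)*1 = sqrt(2) ≈ 1.4142)
o*(7*2 + s) - 125 = sqrt(2)*(7*2 - 3/2) - 125 = sqrt(2)*(14 - 3/2) - 125 = sqrt(2)*(25/2) - 125 = 25*sqrt(2)/2 - 125 = -125 + 25*sqrt(2)/2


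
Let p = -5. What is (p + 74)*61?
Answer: 4209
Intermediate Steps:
(p + 74)*61 = (-5 + 74)*61 = 69*61 = 4209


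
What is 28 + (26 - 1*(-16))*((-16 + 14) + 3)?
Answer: 70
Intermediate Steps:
28 + (26 - 1*(-16))*((-16 + 14) + 3) = 28 + (26 + 16)*(-2 + 3) = 28 + 42*1 = 28 + 42 = 70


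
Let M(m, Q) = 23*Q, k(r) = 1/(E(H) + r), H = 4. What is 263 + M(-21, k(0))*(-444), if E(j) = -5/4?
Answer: 42163/5 ≈ 8432.6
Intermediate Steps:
E(j) = -5/4 (E(j) = -5*¼ = -5/4)
k(r) = 1/(-5/4 + r)
263 + M(-21, k(0))*(-444) = 263 + (23*(4/(-5 + 4*0)))*(-444) = 263 + (23*(4/(-5 + 0)))*(-444) = 263 + (23*(4/(-5)))*(-444) = 263 + (23*(4*(-⅕)))*(-444) = 263 + (23*(-⅘))*(-444) = 263 - 92/5*(-444) = 263 + 40848/5 = 42163/5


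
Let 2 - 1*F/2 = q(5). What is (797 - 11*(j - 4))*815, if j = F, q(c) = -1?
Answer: 631625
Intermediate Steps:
F = 6 (F = 4 - 2*(-1) = 4 + 2 = 6)
j = 6
(797 - 11*(j - 4))*815 = (797 - 11*(6 - 4))*815 = (797 - 11*2)*815 = (797 - 22)*815 = 775*815 = 631625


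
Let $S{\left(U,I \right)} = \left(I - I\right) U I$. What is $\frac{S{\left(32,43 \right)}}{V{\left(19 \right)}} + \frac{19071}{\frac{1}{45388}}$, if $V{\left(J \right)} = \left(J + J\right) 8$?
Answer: $865594548$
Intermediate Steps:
$V{\left(J \right)} = 16 J$ ($V{\left(J \right)} = 2 J 8 = 16 J$)
$S{\left(U,I \right)} = 0$ ($S{\left(U,I \right)} = 0 U I = 0 I = 0$)
$\frac{S{\left(32,43 \right)}}{V{\left(19 \right)}} + \frac{19071}{\frac{1}{45388}} = \frac{0}{16 \cdot 19} + \frac{19071}{\frac{1}{45388}} = \frac{0}{304} + 19071 \frac{1}{\frac{1}{45388}} = 0 \cdot \frac{1}{304} + 19071 \cdot 45388 = 0 + 865594548 = 865594548$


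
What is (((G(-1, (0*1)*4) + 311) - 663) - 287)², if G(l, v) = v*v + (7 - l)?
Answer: 398161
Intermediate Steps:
G(l, v) = 7 + v² - l (G(l, v) = v² + (7 - l) = 7 + v² - l)
(((G(-1, (0*1)*4) + 311) - 663) - 287)² = ((((7 + ((0*1)*4)² - 1*(-1)) + 311) - 663) - 287)² = ((((7 + (0*4)² + 1) + 311) - 663) - 287)² = ((((7 + 0² + 1) + 311) - 663) - 287)² = ((((7 + 0 + 1) + 311) - 663) - 287)² = (((8 + 311) - 663) - 287)² = ((319 - 663) - 287)² = (-344 - 287)² = (-631)² = 398161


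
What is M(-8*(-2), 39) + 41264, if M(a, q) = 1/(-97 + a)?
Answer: 3342383/81 ≈ 41264.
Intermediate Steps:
M(-8*(-2), 39) + 41264 = 1/(-97 - 8*(-2)) + 41264 = 1/(-97 + 16) + 41264 = 1/(-81) + 41264 = -1/81 + 41264 = 3342383/81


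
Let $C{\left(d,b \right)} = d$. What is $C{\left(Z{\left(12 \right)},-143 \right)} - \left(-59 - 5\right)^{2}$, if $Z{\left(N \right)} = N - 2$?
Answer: $-4086$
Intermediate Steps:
$Z{\left(N \right)} = -2 + N$ ($Z{\left(N \right)} = N - 2 = -2 + N$)
$C{\left(Z{\left(12 \right)},-143 \right)} - \left(-59 - 5\right)^{2} = \left(-2 + 12\right) - \left(-59 - 5\right)^{2} = 10 - \left(-64\right)^{2} = 10 - 4096 = -4086$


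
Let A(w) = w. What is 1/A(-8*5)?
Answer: -1/40 ≈ -0.025000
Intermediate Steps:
1/A(-8*5) = 1/(-8*5) = 1/(-40) = -1/40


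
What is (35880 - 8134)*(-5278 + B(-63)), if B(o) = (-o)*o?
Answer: -256567262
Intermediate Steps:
B(o) = -o²
(35880 - 8134)*(-5278 + B(-63)) = (35880 - 8134)*(-5278 - 1*(-63)²) = 27746*(-5278 - 1*3969) = 27746*(-5278 - 3969) = 27746*(-9247) = -256567262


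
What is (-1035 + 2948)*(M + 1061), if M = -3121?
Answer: -3940780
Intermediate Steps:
(-1035 + 2948)*(M + 1061) = (-1035 + 2948)*(-3121 + 1061) = 1913*(-2060) = -3940780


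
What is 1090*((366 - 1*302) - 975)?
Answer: -992990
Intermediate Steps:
1090*((366 - 1*302) - 975) = 1090*((366 - 302) - 975) = 1090*(64 - 975) = 1090*(-911) = -992990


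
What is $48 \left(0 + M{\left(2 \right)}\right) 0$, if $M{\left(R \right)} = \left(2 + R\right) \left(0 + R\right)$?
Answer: $0$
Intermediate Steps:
$M{\left(R \right)} = R \left(2 + R\right)$ ($M{\left(R \right)} = \left(2 + R\right) R = R \left(2 + R\right)$)
$48 \left(0 + M{\left(2 \right)}\right) 0 = 48 \left(0 + 2 \left(2 + 2\right)\right) 0 = 48 \left(0 + 2 \cdot 4\right) 0 = 48 \left(0 + 8\right) 0 = 48 \cdot 8 \cdot 0 = 48 \cdot 0 = 0$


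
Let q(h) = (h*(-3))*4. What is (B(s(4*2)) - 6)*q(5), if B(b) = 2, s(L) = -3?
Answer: 240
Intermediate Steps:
q(h) = -12*h (q(h) = -3*h*4 = -12*h)
(B(s(4*2)) - 6)*q(5) = (2 - 6)*(-12*5) = -4*(-60) = 240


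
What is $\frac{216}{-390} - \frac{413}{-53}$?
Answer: $\frac{24937}{3445} \approx 7.2386$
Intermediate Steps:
$\frac{216}{-390} - \frac{413}{-53} = 216 \left(- \frac{1}{390}\right) - - \frac{413}{53} = - \frac{36}{65} + \frac{413}{53} = \frac{24937}{3445}$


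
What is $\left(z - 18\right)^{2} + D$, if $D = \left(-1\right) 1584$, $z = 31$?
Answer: $-1415$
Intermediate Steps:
$D = -1584$
$\left(z - 18\right)^{2} + D = \left(31 - 18\right)^{2} - 1584 = 13^{2} - 1584 = 169 - 1584 = -1415$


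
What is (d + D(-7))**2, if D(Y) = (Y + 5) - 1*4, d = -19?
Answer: 625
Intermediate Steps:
D(Y) = 1 + Y (D(Y) = (5 + Y) - 4 = 1 + Y)
(d + D(-7))**2 = (-19 + (1 - 7))**2 = (-19 - 6)**2 = (-25)**2 = 625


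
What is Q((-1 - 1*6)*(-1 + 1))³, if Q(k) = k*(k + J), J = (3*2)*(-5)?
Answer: 0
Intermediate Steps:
J = -30 (J = 6*(-5) = -30)
Q(k) = k*(-30 + k) (Q(k) = k*(k - 30) = k*(-30 + k))
Q((-1 - 1*6)*(-1 + 1))³ = (((-1 - 1*6)*(-1 + 1))*(-30 + (-1 - 1*6)*(-1 + 1)))³ = (((-1 - 6)*0)*(-30 + (-1 - 6)*0))³ = ((-7*0)*(-30 - 7*0))³ = (0*(-30 + 0))³ = (0*(-30))³ = 0³ = 0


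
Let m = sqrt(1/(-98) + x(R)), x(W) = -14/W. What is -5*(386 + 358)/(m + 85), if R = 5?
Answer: -9114000/208331 + 234360*I*sqrt(170)/3541627 ≈ -43.748 + 0.86279*I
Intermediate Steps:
m = 9*I*sqrt(170)/70 (m = sqrt(1/(-98) - 14/5) = sqrt(-1/98 - 14*1/5) = sqrt(-1/98 - 14/5) = sqrt(-1377/490) = 9*I*sqrt(170)/70 ≈ 1.6764*I)
-5*(386 + 358)/(m + 85) = -5*(386 + 358)/(9*I*sqrt(170)/70 + 85) = -3720/(85 + 9*I*sqrt(170)/70)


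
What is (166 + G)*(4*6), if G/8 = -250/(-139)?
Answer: 601776/139 ≈ 4329.3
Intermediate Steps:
G = 2000/139 (G = 8*(-250/(-139)) = 8*(-250*(-1/139)) = 8*(250/139) = 2000/139 ≈ 14.388)
(166 + G)*(4*6) = (166 + 2000/139)*(4*6) = (25074/139)*24 = 601776/139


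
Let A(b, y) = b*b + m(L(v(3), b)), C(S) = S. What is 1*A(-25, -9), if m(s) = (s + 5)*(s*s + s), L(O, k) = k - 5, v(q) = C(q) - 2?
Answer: -21125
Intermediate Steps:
v(q) = -2 + q (v(q) = q - 2 = -2 + q)
L(O, k) = -5 + k
m(s) = (5 + s)*(s + s²) (m(s) = (5 + s)*(s² + s) = (5 + s)*(s + s²))
A(b, y) = b² + (-5 + b)*(-25 + (-5 + b)² + 6*b) (A(b, y) = b*b + (-5 + b)*(5 + (-5 + b)² + 6*(-5 + b)) = b² + (-5 + b)*(5 + (-5 + b)² + (-30 + 6*b)) = b² + (-5 + b)*(-25 + (-5 + b)² + 6*b))
1*A(-25, -9) = 1*(-25*(20 + (-25)² - 8*(-25))) = 1*(-25*(20 + 625 + 200)) = 1*(-25*845) = 1*(-21125) = -21125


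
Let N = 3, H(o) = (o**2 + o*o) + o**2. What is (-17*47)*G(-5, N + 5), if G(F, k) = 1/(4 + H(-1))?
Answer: -799/7 ≈ -114.14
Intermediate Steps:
H(o) = 3*o**2 (H(o) = (o**2 + o**2) + o**2 = 2*o**2 + o**2 = 3*o**2)
G(F, k) = 1/7 (G(F, k) = 1/(4 + 3*(-1)**2) = 1/(4 + 3*1) = 1/(4 + 3) = 1/7)
(-17*47)*G(-5, N + 5) = -17*47*(1/7) = -799*1/7 = -799/7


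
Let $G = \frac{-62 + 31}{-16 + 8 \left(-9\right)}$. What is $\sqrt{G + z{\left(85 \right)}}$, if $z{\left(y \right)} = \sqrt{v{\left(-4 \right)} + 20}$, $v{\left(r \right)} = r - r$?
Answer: $\frac{\sqrt{682 + 3872 \sqrt{5}}}{44} \approx 2.1965$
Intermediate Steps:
$v{\left(r \right)} = 0$
$z{\left(y \right)} = 2 \sqrt{5}$ ($z{\left(y \right)} = \sqrt{0 + 20} = \sqrt{20} = 2 \sqrt{5}$)
$G = \frac{31}{88}$ ($G = - \frac{31}{-16 - 72} = - \frac{31}{-88} = \left(-31\right) \left(- \frac{1}{88}\right) = \frac{31}{88} \approx 0.35227$)
$\sqrt{G + z{\left(85 \right)}} = \sqrt{\frac{31}{88} + 2 \sqrt{5}}$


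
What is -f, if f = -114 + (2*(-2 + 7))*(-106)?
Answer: 1174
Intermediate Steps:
f = -1174 (f = -114 + (2*5)*(-106) = -114 + 10*(-106) = -114 - 1060 = -1174)
-f = -1*(-1174) = 1174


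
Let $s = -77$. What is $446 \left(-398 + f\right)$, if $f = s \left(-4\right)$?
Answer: $-40140$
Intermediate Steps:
$f = 308$ ($f = \left(-77\right) \left(-4\right) = 308$)
$446 \left(-398 + f\right) = 446 \left(-398 + 308\right) = 446 \left(-90\right) = -40140$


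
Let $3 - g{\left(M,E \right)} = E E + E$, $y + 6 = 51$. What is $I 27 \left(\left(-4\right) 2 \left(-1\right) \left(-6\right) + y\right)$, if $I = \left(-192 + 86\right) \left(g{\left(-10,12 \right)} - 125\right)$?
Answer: $-2386908$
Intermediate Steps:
$y = 45$ ($y = -6 + 51 = 45$)
$g{\left(M,E \right)} = 3 - E - E^{2}$ ($g{\left(M,E \right)} = 3 - \left(E E + E\right) = 3 - \left(E^{2} + E\right) = 3 - \left(E + E^{2}\right) = 3 - E - E^{2}$)
$I = 29468$ ($I = \left(-192 + 86\right) \left(\left(3 - 12 - 12^{2}\right) - 125\right) = - 106 \left(\left(3 - 12 - 144\right) - 125\right) = - 106 \left(-153 - 125\right) = \left(-106\right) \left(-278\right) = 29468$)
$I 27 \left(\left(-4\right) 2 \left(-1\right) \left(-6\right) + y\right) = 29468 \cdot 27 \left(\left(-4\right) 2 \left(-1\right) \left(-6\right) + 45\right) = 29468 \cdot 27 \left(\left(-8\right) \left(-1\right) \left(-6\right) + 45\right) = 29468 \cdot 27 \left(8 \left(-6\right) + 45\right) = 29468 \cdot 27 \left(-48 + 45\right) = 29468 \cdot 27 \left(-3\right) = 29468 \left(-81\right) = -2386908$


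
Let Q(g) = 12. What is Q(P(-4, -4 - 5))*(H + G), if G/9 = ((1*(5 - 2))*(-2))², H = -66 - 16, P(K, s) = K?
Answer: 2904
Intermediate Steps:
H = -82
G = 324 (G = 9*((1*(5 - 2))*(-2))² = 9*((1*3)*(-2))² = 9*(3*(-2))² = 9*(-6)² = 9*36 = 324)
Q(P(-4, -4 - 5))*(H + G) = 12*(-82 + 324) = 12*242 = 2904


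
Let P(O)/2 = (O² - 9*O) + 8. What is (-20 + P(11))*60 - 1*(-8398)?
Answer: 10798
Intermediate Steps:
P(O) = 16 - 18*O + 2*O² (P(O) = 2*((O² - 9*O) + 8) = 2*(8 + O² - 9*O) = 16 - 18*O + 2*O²)
(-20 + P(11))*60 - 1*(-8398) = (-20 + (16 - 18*11 + 2*11²))*60 - 1*(-8398) = (-20 + (16 - 198 + 2*121))*60 + 8398 = (-20 + (16 - 198 + 242))*60 + 8398 = (-20 + 60)*60 + 8398 = 40*60 + 8398 = 2400 + 8398 = 10798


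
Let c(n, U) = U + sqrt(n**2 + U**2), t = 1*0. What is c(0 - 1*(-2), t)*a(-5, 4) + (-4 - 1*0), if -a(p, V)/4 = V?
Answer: -36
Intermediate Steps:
a(p, V) = -4*V
t = 0
c(n, U) = U + sqrt(U**2 + n**2)
c(0 - 1*(-2), t)*a(-5, 4) + (-4 - 1*0) = (0 + sqrt(0**2 + (0 - 1*(-2))**2))*(-4*4) + (-4 - 1*0) = (0 + sqrt(0 + (0 + 2)**2))*(-16) + (-4 + 0) = (0 + sqrt(0 + 2**2))*(-16) - 4 = (0 + sqrt(0 + 4))*(-16) - 4 = (0 + sqrt(4))*(-16) - 4 = (0 + 2)*(-16) - 4 = 2*(-16) - 4 = -32 - 4 = -36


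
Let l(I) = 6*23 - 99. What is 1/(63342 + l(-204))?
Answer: 1/63381 ≈ 1.5778e-5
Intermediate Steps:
l(I) = 39 (l(I) = 138 - 99 = 39)
1/(63342 + l(-204)) = 1/(63342 + 39) = 1/63381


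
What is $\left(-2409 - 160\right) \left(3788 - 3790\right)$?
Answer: $5138$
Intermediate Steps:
$\left(-2409 - 160\right) \left(3788 - 3790\right) = \left(-2409 - 160\right) \left(-2\right) = \left(-2569\right) \left(-2\right) = 5138$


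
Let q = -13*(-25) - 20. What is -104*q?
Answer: -31720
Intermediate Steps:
q = 305 (q = 325 - 20 = 305)
-104*q = -104*305 = -31720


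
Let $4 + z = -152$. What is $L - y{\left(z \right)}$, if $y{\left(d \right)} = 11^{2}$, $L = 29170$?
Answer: $29049$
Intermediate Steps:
$z = -156$ ($z = -4 - 152 = -156$)
$y{\left(d \right)} = 121$
$L - y{\left(z \right)} = 29170 - 121 = 29049$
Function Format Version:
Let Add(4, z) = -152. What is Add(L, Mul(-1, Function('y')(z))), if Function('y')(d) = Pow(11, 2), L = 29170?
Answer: 29049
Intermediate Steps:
z = -156 (z = Add(-4, -152) = -156)
Function('y')(d) = 121
Add(L, Mul(-1, Function('y')(z))) = Add(29170, Mul(-1, 121)) = Add(29170, -121) = 29049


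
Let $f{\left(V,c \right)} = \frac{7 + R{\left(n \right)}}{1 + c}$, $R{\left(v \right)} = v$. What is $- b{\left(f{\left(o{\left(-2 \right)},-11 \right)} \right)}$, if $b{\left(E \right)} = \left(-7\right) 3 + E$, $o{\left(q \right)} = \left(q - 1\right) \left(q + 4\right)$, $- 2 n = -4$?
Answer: $\frac{219}{10} \approx 21.9$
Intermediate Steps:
$n = 2$ ($n = \left(- \frac{1}{2}\right) \left(-4\right) = 2$)
$o{\left(q \right)} = \left(-1 + q\right) \left(4 + q\right)$
$f{\left(V,c \right)} = \frac{9}{1 + c}$ ($f{\left(V,c \right)} = \frac{7 + 2}{1 + c} = \frac{9}{1 + c}$)
$b{\left(E \right)} = -21 + E$
$- b{\left(f{\left(o{\left(-2 \right)},-11 \right)} \right)} = - (-21 + \frac{9}{1 - 11}) = - (-21 + \frac{9}{-10}) = - (-21 + 9 \left(- \frac{1}{10}\right)) = - (-21 - \frac{9}{10}) = \left(-1\right) \left(- \frac{219}{10}\right) = \frac{219}{10}$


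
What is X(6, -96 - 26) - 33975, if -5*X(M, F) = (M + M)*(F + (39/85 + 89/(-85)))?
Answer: -2862867/85 ≈ -33681.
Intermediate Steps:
X(M, F) = -2*M*(-10/17 + F)/5 (X(M, F) = -(M + M)*(F + (39/85 + 89/(-85)))/5 = -2*M*(F + (39*(1/85) + 89*(-1/85)))/5 = -2*M*(F + (39/85 - 89/85))/5 = -2*M*(F - 10/17)/5 = -2*M*(-10/17 + F)/5)
X(6, -96 - 26) - 33975 = (2/85)*6*(10 - 17*(-96 - 26)) - 33975 = (2/85)*6*(10 - 17*(-122)) - 33975 = (2/85)*6*(10 + 2074) - 33975 = (2/85)*6*2084 - 33975 = 25008/85 - 33975 = -2862867/85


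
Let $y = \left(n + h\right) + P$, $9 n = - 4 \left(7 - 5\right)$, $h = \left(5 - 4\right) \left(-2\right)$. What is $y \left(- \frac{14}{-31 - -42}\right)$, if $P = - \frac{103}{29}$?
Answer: $\frac{23534}{2871} \approx 8.1971$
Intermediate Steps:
$h = -2$ ($h = 1 \left(-2\right) = -2$)
$n = - \frac{8}{9}$ ($n = \frac{\left(-4\right) \left(7 - 5\right)}{9} = \frac{\left(-4\right) 2}{9} = \frac{1}{9} \left(-8\right) = - \frac{8}{9} \approx -0.88889$)
$P = - \frac{103}{29}$ ($P = \left(-103\right) \frac{1}{29} = - \frac{103}{29} \approx -3.5517$)
$y = - \frac{1681}{261}$ ($y = \left(- \frac{8}{9} - 2\right) - \frac{103}{29} = - \frac{26}{9} - \frac{103}{29} = - \frac{1681}{261} \approx -6.4406$)
$y \left(- \frac{14}{-31 - -42}\right) = - \frac{1681 \left(- \frac{14}{-31 - -42}\right)}{261} = - \frac{1681 \left(- \frac{14}{-31 + 42}\right)}{261} = - \frac{1681 \left(- \frac{14}{11}\right)}{261} = - \frac{1681 \left(\left(-14\right) \frac{1}{11}\right)}{261} = \left(- \frac{1681}{261}\right) \left(- \frac{14}{11}\right) = \frac{23534}{2871}$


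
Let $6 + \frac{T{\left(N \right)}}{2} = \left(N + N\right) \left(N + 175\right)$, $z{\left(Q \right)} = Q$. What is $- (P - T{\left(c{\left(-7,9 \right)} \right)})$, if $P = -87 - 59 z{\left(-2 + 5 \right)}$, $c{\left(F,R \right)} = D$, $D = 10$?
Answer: $7652$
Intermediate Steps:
$c{\left(F,R \right)} = 10$
$T{\left(N \right)} = -12 + 4 N \left(175 + N\right)$ ($T{\left(N \right)} = -12 + 2 \left(N + N\right) \left(N + 175\right) = -12 + 2 \cdot 2 N \left(175 + N\right) = -12 + 4 N \left(175 + N\right)$)
$P = -264$ ($P = -87 - 59 \left(-2 + 5\right) = -87 - 177 = -264$)
$- (P - T{\left(c{\left(-7,9 \right)} \right)}) = - (-264 - \left(-12 + 4 \cdot 10^{2} + 700 \cdot 10\right)) = - (-264 - \left(-12 + 4 \cdot 100 + 7000\right)) = - (-264 - \left(-12 + 400 + 7000\right)) = - (-264 - 7388) = \left(-1\right) \left(-7652\right) = 7652$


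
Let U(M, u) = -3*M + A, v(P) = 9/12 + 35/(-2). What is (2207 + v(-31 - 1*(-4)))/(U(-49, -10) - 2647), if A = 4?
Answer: -8761/9984 ≈ -0.87750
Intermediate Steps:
v(P) = -67/4 (v(P) = 9*(1/12) + 35*(-½) = ¾ - 35/2 = -67/4)
U(M, u) = 4 - 3*M (U(M, u) = -3*M + 4 = 4 - 3*M)
(2207 + v(-31 - 1*(-4)))/(U(-49, -10) - 2647) = (2207 - 67/4)/((4 - 3*(-49)) - 2647) = 8761/(4*((4 + 147) - 2647)) = 8761/(4*(151 - 2647)) = (8761/4)/(-2496) = (8761/4)*(-1/2496) = -8761/9984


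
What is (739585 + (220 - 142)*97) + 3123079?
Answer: 3870230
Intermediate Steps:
(739585 + (220 - 142)*97) + 3123079 = (739585 + 78*97) + 3123079 = (739585 + 7566) + 3123079 = 747151 + 3123079 = 3870230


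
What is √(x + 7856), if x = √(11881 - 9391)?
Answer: √(7856 + √2490) ≈ 88.915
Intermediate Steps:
x = √2490 ≈ 49.900
√(x + 7856) = √(√2490 + 7856) = √(7856 + √2490)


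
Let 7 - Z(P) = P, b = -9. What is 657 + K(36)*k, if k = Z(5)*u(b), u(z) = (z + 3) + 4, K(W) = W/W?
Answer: 653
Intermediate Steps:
Z(P) = 7 - P
K(W) = 1
u(z) = 7 + z (u(z) = (3 + z) + 4 = 7 + z)
k = -4 (k = (7 - 1*5)*(7 - 9) = (7 - 5)*(-2) = 2*(-2) = -4)
657 + K(36)*k = 657 + 1*(-4) = 657 - 4 = 653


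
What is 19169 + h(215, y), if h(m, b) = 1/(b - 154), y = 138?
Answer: 306703/16 ≈ 19169.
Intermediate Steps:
h(m, b) = 1/(-154 + b)
19169 + h(215, y) = 19169 + 1/(-154 + 138) = 19169 + 1/(-16) = 19169 - 1/16 = 306703/16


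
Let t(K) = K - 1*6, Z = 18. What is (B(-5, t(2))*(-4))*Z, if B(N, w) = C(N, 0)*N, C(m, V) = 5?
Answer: 1800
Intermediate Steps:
t(K) = -6 + K (t(K) = K - 6 = -6 + K)
B(N, w) = 5*N
(B(-5, t(2))*(-4))*Z = ((5*(-5))*(-4))*18 = -25*(-4)*18 = 100*18 = 1800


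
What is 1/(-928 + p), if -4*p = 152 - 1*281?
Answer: -4/3583 ≈ -0.0011164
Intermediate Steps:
p = 129/4 (p = -(152 - 1*281)/4 = -(152 - 281)/4 = -¼*(-129) = 129/4 ≈ 32.250)
1/(-928 + p) = 1/(-928 + 129/4) = 1/(-3583/4) = -4/3583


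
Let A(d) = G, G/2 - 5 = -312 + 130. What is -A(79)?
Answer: 354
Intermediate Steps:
G = -354 (G = 10 + 2*(-312 + 130) = 10 + 2*(-182) = 10 - 364 = -354)
A(d) = -354
-A(79) = -1*(-354) = 354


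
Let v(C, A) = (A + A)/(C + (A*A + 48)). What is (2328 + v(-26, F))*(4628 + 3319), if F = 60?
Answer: 33505092396/1811 ≈ 1.8501e+7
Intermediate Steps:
v(C, A) = 2*A/(48 + C + A²) (v(C, A) = (2*A)/(C + (A² + 48)) = (2*A)/(C + (48 + A²)) = (2*A)/(48 + C + A²) = 2*A/(48 + C + A²))
(2328 + v(-26, F))*(4628 + 3319) = (2328 + 2*60/(48 - 26 + 60²))*(4628 + 3319) = (2328 + 2*60/(48 - 26 + 3600))*7947 = (2328 + 2*60/3622)*7947 = (2328 + 2*60*(1/3622))*7947 = (2328 + 60/1811)*7947 = (4216068/1811)*7947 = 33505092396/1811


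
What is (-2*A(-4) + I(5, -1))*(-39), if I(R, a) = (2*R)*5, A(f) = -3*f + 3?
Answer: -780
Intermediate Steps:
A(f) = 3 - 3*f
I(R, a) = 10*R
(-2*A(-4) + I(5, -1))*(-39) = (-2*(3 - 3*(-4)) + 10*5)*(-39) = (-2*(3 + 12) + 50)*(-39) = (-2*15 + 50)*(-39) = (-30 + 50)*(-39) = 20*(-39) = -780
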